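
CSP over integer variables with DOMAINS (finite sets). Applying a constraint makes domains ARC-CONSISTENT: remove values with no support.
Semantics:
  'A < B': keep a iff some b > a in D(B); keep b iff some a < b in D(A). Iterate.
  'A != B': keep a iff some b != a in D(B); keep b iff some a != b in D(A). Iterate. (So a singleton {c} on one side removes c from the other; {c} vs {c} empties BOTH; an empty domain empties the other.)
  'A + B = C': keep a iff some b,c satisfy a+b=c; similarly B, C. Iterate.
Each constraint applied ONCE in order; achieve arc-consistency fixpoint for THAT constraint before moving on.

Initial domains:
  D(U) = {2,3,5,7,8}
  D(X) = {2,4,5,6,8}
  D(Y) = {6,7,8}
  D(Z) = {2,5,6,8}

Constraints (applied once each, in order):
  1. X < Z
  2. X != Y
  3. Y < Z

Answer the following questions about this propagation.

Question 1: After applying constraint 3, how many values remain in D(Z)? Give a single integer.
Constraint 1 (X < Z) on D(X)={2,4,5,6,8} D(Z)={2,5,6,8}: X {2,4,5,6,8}->{2,4,5,6}; Z {2,5,6,8}->{5,6,8}
Constraint 2 (X != Y) on D(X)={2,4,5,6} D(Y)={6,7,8}: no change
Constraint 3 (Y < Z) on D(Y)={6,7,8} D(Z)={5,6,8}: Y {6,7,8}->{6,7}; Z {5,6,8}->{8}
So after constraint 3: D(Z)={8}, size = 1

Answer: 1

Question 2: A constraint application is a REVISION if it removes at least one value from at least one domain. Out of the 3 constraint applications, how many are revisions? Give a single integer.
Answer: 2

Derivation:
Constraint 1 (X < Z) on D(X)={2,4,5,6,8} D(Z)={2,5,6,8}: X {2,4,5,6,8}->{2,4,5,6}; Z {2,5,6,8}->{5,6,8} => REVISION
Constraint 2 (X != Y) on D(X)={2,4,5,6} D(Y)={6,7,8}: no change => not a revision
Constraint 3 (Y < Z) on D(Y)={6,7,8} D(Z)={5,6,8}: Y {6,7,8}->{6,7}; Z {5,6,8}->{8} => REVISION
Total revisions = 2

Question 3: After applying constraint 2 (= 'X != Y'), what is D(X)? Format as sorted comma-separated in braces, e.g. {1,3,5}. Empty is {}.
Answer: {2,4,5,6}

Derivation:
Constraint 1 (X < Z) on D(X)={2,4,5,6,8} D(Z)={2,5,6,8}: X {2,4,5,6,8}->{2,4,5,6}; Z {2,5,6,8}->{5,6,8}
Constraint 2 (X != Y) on D(X)={2,4,5,6} D(Y)={6,7,8}: no change
So after constraint 2: D(X) = {2,4,5,6}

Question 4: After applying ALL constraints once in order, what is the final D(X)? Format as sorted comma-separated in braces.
Answer: {2,4,5,6}

Derivation:
Constraint 1 (X < Z) on D(X)={2,4,5,6,8} D(Z)={2,5,6,8}: X {2,4,5,6,8}->{2,4,5,6}; Z {2,5,6,8}->{5,6,8}
Constraint 2 (X != Y) on D(X)={2,4,5,6} D(Y)={6,7,8}: no change
Constraint 3 (Y < Z) on D(Y)={6,7,8} D(Z)={5,6,8}: Y {6,7,8}->{6,7}; Z {5,6,8}->{8}
So after all 3 constraints: D(X) = {2,4,5,6}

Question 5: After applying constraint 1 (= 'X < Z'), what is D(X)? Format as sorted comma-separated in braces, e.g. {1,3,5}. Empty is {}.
Constraint 1 (X < Z) on D(X)={2,4,5,6,8} D(Z)={2,5,6,8}: X {2,4,5,6,8}->{2,4,5,6}; Z {2,5,6,8}->{5,6,8}
So after constraint 1: D(X) = {2,4,5,6}

Answer: {2,4,5,6}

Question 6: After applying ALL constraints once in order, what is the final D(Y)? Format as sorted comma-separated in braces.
Answer: {6,7}

Derivation:
Constraint 1 (X < Z) on D(X)={2,4,5,6,8} D(Z)={2,5,6,8}: X {2,4,5,6,8}->{2,4,5,6}; Z {2,5,6,8}->{5,6,8}
Constraint 2 (X != Y) on D(X)={2,4,5,6} D(Y)={6,7,8}: no change
Constraint 3 (Y < Z) on D(Y)={6,7,8} D(Z)={5,6,8}: Y {6,7,8}->{6,7}; Z {5,6,8}->{8}
So after all 3 constraints: D(Y) = {6,7}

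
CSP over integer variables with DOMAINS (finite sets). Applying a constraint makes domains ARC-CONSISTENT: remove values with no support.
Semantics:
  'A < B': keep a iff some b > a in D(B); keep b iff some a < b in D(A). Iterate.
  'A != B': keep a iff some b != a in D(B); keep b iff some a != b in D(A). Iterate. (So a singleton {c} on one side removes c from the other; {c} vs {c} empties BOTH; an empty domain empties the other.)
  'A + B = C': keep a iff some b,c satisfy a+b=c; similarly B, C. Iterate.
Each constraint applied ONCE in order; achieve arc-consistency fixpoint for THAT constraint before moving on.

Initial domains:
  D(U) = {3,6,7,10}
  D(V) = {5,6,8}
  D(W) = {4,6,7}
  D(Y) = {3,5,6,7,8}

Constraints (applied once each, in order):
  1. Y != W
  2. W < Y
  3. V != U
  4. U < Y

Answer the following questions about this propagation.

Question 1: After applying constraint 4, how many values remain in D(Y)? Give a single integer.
Constraint 1 (Y != W) on D(Y)={3,5,6,7,8} D(W)={4,6,7}: no change
Constraint 2 (W < Y) on D(W)={4,6,7} D(Y)={3,5,6,7,8}: Y {3,5,6,7,8}->{5,6,7,8}
Constraint 3 (V != U) on D(V)={5,6,8} D(U)={3,6,7,10}: no change
Constraint 4 (U < Y) on D(U)={3,6,7,10} D(Y)={5,6,7,8}: U {3,6,7,10}->{3,6,7}
So after constraint 4: D(Y)={5,6,7,8}, size = 4

Answer: 4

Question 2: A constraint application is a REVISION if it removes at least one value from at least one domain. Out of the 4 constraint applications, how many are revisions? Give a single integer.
Constraint 1 (Y != W) on D(Y)={3,5,6,7,8} D(W)={4,6,7}: no change => not a revision
Constraint 2 (W < Y) on D(W)={4,6,7} D(Y)={3,5,6,7,8}: Y {3,5,6,7,8}->{5,6,7,8} => REVISION
Constraint 3 (V != U) on D(V)={5,6,8} D(U)={3,6,7,10}: no change => not a revision
Constraint 4 (U < Y) on D(U)={3,6,7,10} D(Y)={5,6,7,8}: U {3,6,7,10}->{3,6,7} => REVISION
Total revisions = 2

Answer: 2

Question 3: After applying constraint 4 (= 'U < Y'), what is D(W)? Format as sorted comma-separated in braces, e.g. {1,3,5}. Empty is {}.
Constraint 1 (Y != W) on D(Y)={3,5,6,7,8} D(W)={4,6,7}: no change
Constraint 2 (W < Y) on D(W)={4,6,7} D(Y)={3,5,6,7,8}: Y {3,5,6,7,8}->{5,6,7,8}
Constraint 3 (V != U) on D(V)={5,6,8} D(U)={3,6,7,10}: no change
Constraint 4 (U < Y) on D(U)={3,6,7,10} D(Y)={5,6,7,8}: U {3,6,7,10}->{3,6,7}
So after constraint 4: D(W) = {4,6,7}

Answer: {4,6,7}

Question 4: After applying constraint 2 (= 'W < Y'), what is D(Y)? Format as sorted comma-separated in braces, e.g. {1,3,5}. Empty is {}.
Constraint 1 (Y != W) on D(Y)={3,5,6,7,8} D(W)={4,6,7}: no change
Constraint 2 (W < Y) on D(W)={4,6,7} D(Y)={3,5,6,7,8}: Y {3,5,6,7,8}->{5,6,7,8}
So after constraint 2: D(Y) = {5,6,7,8}

Answer: {5,6,7,8}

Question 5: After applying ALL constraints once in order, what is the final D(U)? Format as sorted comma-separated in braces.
Answer: {3,6,7}

Derivation:
Constraint 1 (Y != W) on D(Y)={3,5,6,7,8} D(W)={4,6,7}: no change
Constraint 2 (W < Y) on D(W)={4,6,7} D(Y)={3,5,6,7,8}: Y {3,5,6,7,8}->{5,6,7,8}
Constraint 3 (V != U) on D(V)={5,6,8} D(U)={3,6,7,10}: no change
Constraint 4 (U < Y) on D(U)={3,6,7,10} D(Y)={5,6,7,8}: U {3,6,7,10}->{3,6,7}
So after all 4 constraints: D(U) = {3,6,7}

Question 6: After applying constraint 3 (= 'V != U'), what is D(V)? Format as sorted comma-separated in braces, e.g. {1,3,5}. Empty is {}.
Answer: {5,6,8}

Derivation:
Constraint 1 (Y != W) on D(Y)={3,5,6,7,8} D(W)={4,6,7}: no change
Constraint 2 (W < Y) on D(W)={4,6,7} D(Y)={3,5,6,7,8}: Y {3,5,6,7,8}->{5,6,7,8}
Constraint 3 (V != U) on D(V)={5,6,8} D(U)={3,6,7,10}: no change
So after constraint 3: D(V) = {5,6,8}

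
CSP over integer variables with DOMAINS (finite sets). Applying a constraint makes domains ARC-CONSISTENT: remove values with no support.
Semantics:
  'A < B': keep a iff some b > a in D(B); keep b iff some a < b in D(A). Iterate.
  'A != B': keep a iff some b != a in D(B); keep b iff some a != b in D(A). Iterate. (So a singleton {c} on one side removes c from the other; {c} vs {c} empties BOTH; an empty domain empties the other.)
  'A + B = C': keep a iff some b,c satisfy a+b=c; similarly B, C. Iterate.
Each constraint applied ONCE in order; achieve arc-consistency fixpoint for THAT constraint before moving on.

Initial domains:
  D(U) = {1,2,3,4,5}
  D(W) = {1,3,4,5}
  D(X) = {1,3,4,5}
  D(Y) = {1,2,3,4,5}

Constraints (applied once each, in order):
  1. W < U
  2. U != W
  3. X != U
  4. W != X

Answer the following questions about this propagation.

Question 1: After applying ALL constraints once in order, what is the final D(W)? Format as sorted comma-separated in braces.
Constraint 1 (W < U) on D(W)={1,3,4,5} D(U)={1,2,3,4,5}: W {1,3,4,5}->{1,3,4}; U {1,2,3,4,5}->{2,3,4,5}
Constraint 2 (U != W) on D(U)={2,3,4,5} D(W)={1,3,4}: no change
Constraint 3 (X != U) on D(X)={1,3,4,5} D(U)={2,3,4,5}: no change
Constraint 4 (W != X) on D(W)={1,3,4} D(X)={1,3,4,5}: no change
So after all 4 constraints: D(W) = {1,3,4}

Answer: {1,3,4}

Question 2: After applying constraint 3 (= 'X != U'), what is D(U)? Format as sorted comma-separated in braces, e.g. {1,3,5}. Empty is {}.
Answer: {2,3,4,5}

Derivation:
Constraint 1 (W < U) on D(W)={1,3,4,5} D(U)={1,2,3,4,5}: W {1,3,4,5}->{1,3,4}; U {1,2,3,4,5}->{2,3,4,5}
Constraint 2 (U != W) on D(U)={2,3,4,5} D(W)={1,3,4}: no change
Constraint 3 (X != U) on D(X)={1,3,4,5} D(U)={2,3,4,5}: no change
So after constraint 3: D(U) = {2,3,4,5}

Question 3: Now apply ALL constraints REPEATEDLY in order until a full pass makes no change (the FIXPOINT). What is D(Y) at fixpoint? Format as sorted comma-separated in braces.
pass 0 (initial): D(Y)={1,2,3,4,5}
pass 1: U {1,2,3,4,5}->{2,3,4,5}; W {1,3,4,5}->{1,3,4}
pass 2: no change
Fixpoint after 2 passes: D(Y) = {1,2,3,4,5}

Answer: {1,2,3,4,5}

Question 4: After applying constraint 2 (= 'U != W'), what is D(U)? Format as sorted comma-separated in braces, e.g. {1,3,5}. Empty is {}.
Answer: {2,3,4,5}

Derivation:
Constraint 1 (W < U) on D(W)={1,3,4,5} D(U)={1,2,3,4,5}: W {1,3,4,5}->{1,3,4}; U {1,2,3,4,5}->{2,3,4,5}
Constraint 2 (U != W) on D(U)={2,3,4,5} D(W)={1,3,4}: no change
So after constraint 2: D(U) = {2,3,4,5}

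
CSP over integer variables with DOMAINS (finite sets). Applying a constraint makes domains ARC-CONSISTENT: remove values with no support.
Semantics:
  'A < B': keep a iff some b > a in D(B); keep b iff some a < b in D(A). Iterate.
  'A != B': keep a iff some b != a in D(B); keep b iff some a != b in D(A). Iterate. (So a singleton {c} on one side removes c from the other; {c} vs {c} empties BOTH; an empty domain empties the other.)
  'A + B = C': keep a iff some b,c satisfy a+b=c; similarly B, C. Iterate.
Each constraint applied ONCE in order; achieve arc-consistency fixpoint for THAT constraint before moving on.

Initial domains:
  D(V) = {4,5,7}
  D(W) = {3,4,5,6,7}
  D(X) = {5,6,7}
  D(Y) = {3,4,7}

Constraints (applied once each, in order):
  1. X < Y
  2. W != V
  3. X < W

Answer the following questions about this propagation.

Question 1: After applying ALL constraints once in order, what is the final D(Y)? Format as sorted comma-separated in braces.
Answer: {7}

Derivation:
Constraint 1 (X < Y) on D(X)={5,6,7} D(Y)={3,4,7}: X {5,6,7}->{5,6}; Y {3,4,7}->{7}
Constraint 2 (W != V) on D(W)={3,4,5,6,7} D(V)={4,5,7}: no change
Constraint 3 (X < W) on D(X)={5,6} D(W)={3,4,5,6,7}: W {3,4,5,6,7}->{6,7}
So after all 3 constraints: D(Y) = {7}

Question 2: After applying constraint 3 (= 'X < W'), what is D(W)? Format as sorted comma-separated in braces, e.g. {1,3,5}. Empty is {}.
Answer: {6,7}

Derivation:
Constraint 1 (X < Y) on D(X)={5,6,7} D(Y)={3,4,7}: X {5,6,7}->{5,6}; Y {3,4,7}->{7}
Constraint 2 (W != V) on D(W)={3,4,5,6,7} D(V)={4,5,7}: no change
Constraint 3 (X < W) on D(X)={5,6} D(W)={3,4,5,6,7}: W {3,4,5,6,7}->{6,7}
So after constraint 3: D(W) = {6,7}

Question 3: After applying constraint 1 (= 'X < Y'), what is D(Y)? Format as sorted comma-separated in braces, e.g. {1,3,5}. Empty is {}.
Answer: {7}

Derivation:
Constraint 1 (X < Y) on D(X)={5,6,7} D(Y)={3,4,7}: X {5,6,7}->{5,6}; Y {3,4,7}->{7}
So after constraint 1: D(Y) = {7}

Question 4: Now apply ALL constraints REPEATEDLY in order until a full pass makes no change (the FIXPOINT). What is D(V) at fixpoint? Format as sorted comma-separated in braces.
pass 0 (initial): D(V)={4,5,7}
pass 1: W {3,4,5,6,7}->{6,7}; X {5,6,7}->{5,6}; Y {3,4,7}->{7}
pass 2: no change
Fixpoint after 2 passes: D(V) = {4,5,7}

Answer: {4,5,7}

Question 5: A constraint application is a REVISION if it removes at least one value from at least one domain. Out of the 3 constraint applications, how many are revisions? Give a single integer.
Answer: 2

Derivation:
Constraint 1 (X < Y) on D(X)={5,6,7} D(Y)={3,4,7}: X {5,6,7}->{5,6}; Y {3,4,7}->{7} => REVISION
Constraint 2 (W != V) on D(W)={3,4,5,6,7} D(V)={4,5,7}: no change => not a revision
Constraint 3 (X < W) on D(X)={5,6} D(W)={3,4,5,6,7}: W {3,4,5,6,7}->{6,7} => REVISION
Total revisions = 2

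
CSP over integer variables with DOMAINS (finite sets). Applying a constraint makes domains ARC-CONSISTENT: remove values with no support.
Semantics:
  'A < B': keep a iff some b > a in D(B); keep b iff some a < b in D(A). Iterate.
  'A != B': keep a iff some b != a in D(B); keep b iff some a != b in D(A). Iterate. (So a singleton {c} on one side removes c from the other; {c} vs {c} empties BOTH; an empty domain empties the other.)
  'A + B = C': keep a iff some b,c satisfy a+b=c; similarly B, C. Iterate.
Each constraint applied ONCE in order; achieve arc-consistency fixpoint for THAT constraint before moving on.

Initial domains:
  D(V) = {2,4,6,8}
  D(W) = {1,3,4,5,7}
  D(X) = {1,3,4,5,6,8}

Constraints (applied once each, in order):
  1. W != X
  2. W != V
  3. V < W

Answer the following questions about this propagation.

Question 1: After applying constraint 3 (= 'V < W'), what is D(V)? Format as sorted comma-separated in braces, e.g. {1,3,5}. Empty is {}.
Answer: {2,4,6}

Derivation:
Constraint 1 (W != X) on D(W)={1,3,4,5,7} D(X)={1,3,4,5,6,8}: no change
Constraint 2 (W != V) on D(W)={1,3,4,5,7} D(V)={2,4,6,8}: no change
Constraint 3 (V < W) on D(V)={2,4,6,8} D(W)={1,3,4,5,7}: V {2,4,6,8}->{2,4,6}; W {1,3,4,5,7}->{3,4,5,7}
So after constraint 3: D(V) = {2,4,6}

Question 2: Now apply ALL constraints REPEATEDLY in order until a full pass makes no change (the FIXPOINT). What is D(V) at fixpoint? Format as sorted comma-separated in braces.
pass 0 (initial): D(V)={2,4,6,8}
pass 1: V {2,4,6,8}->{2,4,6}; W {1,3,4,5,7}->{3,4,5,7}
pass 2: no change
Fixpoint after 2 passes: D(V) = {2,4,6}

Answer: {2,4,6}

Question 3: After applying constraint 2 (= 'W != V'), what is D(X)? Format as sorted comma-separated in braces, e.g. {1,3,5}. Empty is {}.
Answer: {1,3,4,5,6,8}

Derivation:
Constraint 1 (W != X) on D(W)={1,3,4,5,7} D(X)={1,3,4,5,6,8}: no change
Constraint 2 (W != V) on D(W)={1,3,4,5,7} D(V)={2,4,6,8}: no change
So after constraint 2: D(X) = {1,3,4,5,6,8}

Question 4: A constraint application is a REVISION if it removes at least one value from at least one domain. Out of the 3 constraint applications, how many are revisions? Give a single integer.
Constraint 1 (W != X) on D(W)={1,3,4,5,7} D(X)={1,3,4,5,6,8}: no change => not a revision
Constraint 2 (W != V) on D(W)={1,3,4,5,7} D(V)={2,4,6,8}: no change => not a revision
Constraint 3 (V < W) on D(V)={2,4,6,8} D(W)={1,3,4,5,7}: V {2,4,6,8}->{2,4,6}; W {1,3,4,5,7}->{3,4,5,7} => REVISION
Total revisions = 1

Answer: 1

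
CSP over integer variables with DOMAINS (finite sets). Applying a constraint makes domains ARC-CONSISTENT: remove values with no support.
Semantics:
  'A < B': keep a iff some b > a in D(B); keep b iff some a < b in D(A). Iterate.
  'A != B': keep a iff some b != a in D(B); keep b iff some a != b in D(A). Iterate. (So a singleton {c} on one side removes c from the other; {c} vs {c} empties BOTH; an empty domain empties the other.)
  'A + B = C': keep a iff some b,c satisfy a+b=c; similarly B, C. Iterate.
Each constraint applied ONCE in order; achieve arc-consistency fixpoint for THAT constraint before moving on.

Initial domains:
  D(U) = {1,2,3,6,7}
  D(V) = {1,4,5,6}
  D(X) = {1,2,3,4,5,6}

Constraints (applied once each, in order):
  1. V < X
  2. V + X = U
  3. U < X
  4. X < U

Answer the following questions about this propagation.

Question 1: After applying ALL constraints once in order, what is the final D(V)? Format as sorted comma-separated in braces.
Constraint 1 (V < X) on D(V)={1,4,5,6} D(X)={1,2,3,4,5,6}: V {1,4,5,6}->{1,4,5}; X {1,2,3,4,5,6}->{2,3,4,5,6}
Constraint 2 (V + X = U) on D(V)={1,4,5} D(X)={2,3,4,5,6} D(U)={1,2,3,6,7}: X {2,3,4,5,6}->{2,3,5,6}; U {1,2,3,6,7}->{3,6,7}
Constraint 3 (U < X) on D(U)={3,6,7} D(X)={2,3,5,6}: U {3,6,7}->{3}; X {2,3,5,6}->{5,6}
Constraint 4 (X < U) on D(X)={5,6} D(U)={3}: X {5,6}->{}; U {3}->{}
So after all 4 constraints: D(V) = {1,4,5}

Answer: {1,4,5}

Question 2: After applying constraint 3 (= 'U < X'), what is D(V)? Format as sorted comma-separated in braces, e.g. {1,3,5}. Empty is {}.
Answer: {1,4,5}

Derivation:
Constraint 1 (V < X) on D(V)={1,4,5,6} D(X)={1,2,3,4,5,6}: V {1,4,5,6}->{1,4,5}; X {1,2,3,4,5,6}->{2,3,4,5,6}
Constraint 2 (V + X = U) on D(V)={1,4,5} D(X)={2,3,4,5,6} D(U)={1,2,3,6,7}: X {2,3,4,5,6}->{2,3,5,6}; U {1,2,3,6,7}->{3,6,7}
Constraint 3 (U < X) on D(U)={3,6,7} D(X)={2,3,5,6}: U {3,6,7}->{3}; X {2,3,5,6}->{5,6}
So after constraint 3: D(V) = {1,4,5}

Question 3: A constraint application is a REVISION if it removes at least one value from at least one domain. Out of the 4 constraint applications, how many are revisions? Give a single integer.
Constraint 1 (V < X) on D(V)={1,4,5,6} D(X)={1,2,3,4,5,6}: V {1,4,5,6}->{1,4,5}; X {1,2,3,4,5,6}->{2,3,4,5,6} => REVISION
Constraint 2 (V + X = U) on D(V)={1,4,5} D(X)={2,3,4,5,6} D(U)={1,2,3,6,7}: X {2,3,4,5,6}->{2,3,5,6}; U {1,2,3,6,7}->{3,6,7} => REVISION
Constraint 3 (U < X) on D(U)={3,6,7} D(X)={2,3,5,6}: U {3,6,7}->{3}; X {2,3,5,6}->{5,6} => REVISION
Constraint 4 (X < U) on D(X)={5,6} D(U)={3}: X {5,6}->{}; U {3}->{} => REVISION
Total revisions = 4

Answer: 4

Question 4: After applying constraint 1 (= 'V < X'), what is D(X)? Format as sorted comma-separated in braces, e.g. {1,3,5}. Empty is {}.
Answer: {2,3,4,5,6}

Derivation:
Constraint 1 (V < X) on D(V)={1,4,5,6} D(X)={1,2,3,4,5,6}: V {1,4,5,6}->{1,4,5}; X {1,2,3,4,5,6}->{2,3,4,5,6}
So after constraint 1: D(X) = {2,3,4,5,6}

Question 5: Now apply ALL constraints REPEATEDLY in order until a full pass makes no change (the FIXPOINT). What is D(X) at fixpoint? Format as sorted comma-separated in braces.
Answer: {}

Derivation:
pass 0 (initial): D(X)={1,2,3,4,5,6}
pass 1: U {1,2,3,6,7}->{}; V {1,4,5,6}->{1,4,5}; X {1,2,3,4,5,6}->{}
pass 2: V {1,4,5}->{}
pass 3: no change
Fixpoint after 3 passes: D(X) = {}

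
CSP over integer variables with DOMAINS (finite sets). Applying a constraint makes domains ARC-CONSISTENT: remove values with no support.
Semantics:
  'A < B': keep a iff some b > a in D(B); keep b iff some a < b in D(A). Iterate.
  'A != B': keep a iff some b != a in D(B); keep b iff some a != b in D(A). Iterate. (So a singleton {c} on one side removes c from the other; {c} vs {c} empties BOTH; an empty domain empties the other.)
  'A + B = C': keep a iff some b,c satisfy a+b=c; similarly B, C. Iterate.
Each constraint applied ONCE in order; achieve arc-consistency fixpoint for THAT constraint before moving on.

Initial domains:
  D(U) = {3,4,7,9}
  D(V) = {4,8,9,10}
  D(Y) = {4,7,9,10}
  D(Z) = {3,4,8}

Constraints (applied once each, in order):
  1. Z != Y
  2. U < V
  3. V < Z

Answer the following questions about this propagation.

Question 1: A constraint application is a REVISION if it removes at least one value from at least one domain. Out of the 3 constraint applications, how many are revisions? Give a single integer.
Constraint 1 (Z != Y) on D(Z)={3,4,8} D(Y)={4,7,9,10}: no change => not a revision
Constraint 2 (U < V) on D(U)={3,4,7,9} D(V)={4,8,9,10}: no change => not a revision
Constraint 3 (V < Z) on D(V)={4,8,9,10} D(Z)={3,4,8}: V {4,8,9,10}->{4}; Z {3,4,8}->{8} => REVISION
Total revisions = 1

Answer: 1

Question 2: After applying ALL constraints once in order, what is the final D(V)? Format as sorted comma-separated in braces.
Answer: {4}

Derivation:
Constraint 1 (Z != Y) on D(Z)={3,4,8} D(Y)={4,7,9,10}: no change
Constraint 2 (U < V) on D(U)={3,4,7,9} D(V)={4,8,9,10}: no change
Constraint 3 (V < Z) on D(V)={4,8,9,10} D(Z)={3,4,8}: V {4,8,9,10}->{4}; Z {3,4,8}->{8}
So after all 3 constraints: D(V) = {4}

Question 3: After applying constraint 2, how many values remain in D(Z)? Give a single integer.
Answer: 3

Derivation:
Constraint 1 (Z != Y) on D(Z)={3,4,8} D(Y)={4,7,9,10}: no change
Constraint 2 (U < V) on D(U)={3,4,7,9} D(V)={4,8,9,10}: no change
So after constraint 2: D(Z)={3,4,8}, size = 3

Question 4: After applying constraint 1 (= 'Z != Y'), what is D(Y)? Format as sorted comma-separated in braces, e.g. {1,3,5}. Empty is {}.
Constraint 1 (Z != Y) on D(Z)={3,4,8} D(Y)={4,7,9,10}: no change
So after constraint 1: D(Y) = {4,7,9,10}

Answer: {4,7,9,10}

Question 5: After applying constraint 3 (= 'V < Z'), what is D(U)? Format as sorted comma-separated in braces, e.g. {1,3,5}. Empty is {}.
Constraint 1 (Z != Y) on D(Z)={3,4,8} D(Y)={4,7,9,10}: no change
Constraint 2 (U < V) on D(U)={3,4,7,9} D(V)={4,8,9,10}: no change
Constraint 3 (V < Z) on D(V)={4,8,9,10} D(Z)={3,4,8}: V {4,8,9,10}->{4}; Z {3,4,8}->{8}
So after constraint 3: D(U) = {3,4,7,9}

Answer: {3,4,7,9}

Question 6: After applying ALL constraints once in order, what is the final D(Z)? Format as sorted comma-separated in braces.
Answer: {8}

Derivation:
Constraint 1 (Z != Y) on D(Z)={3,4,8} D(Y)={4,7,9,10}: no change
Constraint 2 (U < V) on D(U)={3,4,7,9} D(V)={4,8,9,10}: no change
Constraint 3 (V < Z) on D(V)={4,8,9,10} D(Z)={3,4,8}: V {4,8,9,10}->{4}; Z {3,4,8}->{8}
So after all 3 constraints: D(Z) = {8}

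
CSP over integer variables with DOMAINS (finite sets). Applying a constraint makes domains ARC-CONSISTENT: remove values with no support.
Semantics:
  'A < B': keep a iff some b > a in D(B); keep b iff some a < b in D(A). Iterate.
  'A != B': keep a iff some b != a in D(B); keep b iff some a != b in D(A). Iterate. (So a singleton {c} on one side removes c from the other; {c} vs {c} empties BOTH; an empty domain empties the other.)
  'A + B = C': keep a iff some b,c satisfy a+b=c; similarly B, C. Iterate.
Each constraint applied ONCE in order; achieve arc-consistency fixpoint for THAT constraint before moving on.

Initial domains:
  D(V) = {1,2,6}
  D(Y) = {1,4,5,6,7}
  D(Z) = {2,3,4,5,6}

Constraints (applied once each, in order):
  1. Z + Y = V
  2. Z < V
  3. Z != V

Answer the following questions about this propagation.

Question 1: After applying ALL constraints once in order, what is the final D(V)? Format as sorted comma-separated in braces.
Answer: {6}

Derivation:
Constraint 1 (Z + Y = V) on D(Z)={2,3,4,5,6} D(Y)={1,4,5,6,7} D(V)={1,2,6}: Z {2,3,4,5,6}->{2,5}; Y {1,4,5,6,7}->{1,4}; V {1,2,6}->{6}
Constraint 2 (Z < V) on D(Z)={2,5} D(V)={6}: no change
Constraint 3 (Z != V) on D(Z)={2,5} D(V)={6}: no change
So after all 3 constraints: D(V) = {6}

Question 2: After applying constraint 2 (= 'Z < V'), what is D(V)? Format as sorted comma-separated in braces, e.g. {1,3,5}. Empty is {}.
Answer: {6}

Derivation:
Constraint 1 (Z + Y = V) on D(Z)={2,3,4,5,6} D(Y)={1,4,5,6,7} D(V)={1,2,6}: Z {2,3,4,5,6}->{2,5}; Y {1,4,5,6,7}->{1,4}; V {1,2,6}->{6}
Constraint 2 (Z < V) on D(Z)={2,5} D(V)={6}: no change
So after constraint 2: D(V) = {6}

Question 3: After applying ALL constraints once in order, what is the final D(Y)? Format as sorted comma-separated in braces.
Constraint 1 (Z + Y = V) on D(Z)={2,3,4,5,6} D(Y)={1,4,5,6,7} D(V)={1,2,6}: Z {2,3,4,5,6}->{2,5}; Y {1,4,5,6,7}->{1,4}; V {1,2,6}->{6}
Constraint 2 (Z < V) on D(Z)={2,5} D(V)={6}: no change
Constraint 3 (Z != V) on D(Z)={2,5} D(V)={6}: no change
So after all 3 constraints: D(Y) = {1,4}

Answer: {1,4}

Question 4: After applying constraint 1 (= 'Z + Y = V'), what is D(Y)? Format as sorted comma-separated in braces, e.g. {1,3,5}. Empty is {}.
Constraint 1 (Z + Y = V) on D(Z)={2,3,4,5,6} D(Y)={1,4,5,6,7} D(V)={1,2,6}: Z {2,3,4,5,6}->{2,5}; Y {1,4,5,6,7}->{1,4}; V {1,2,6}->{6}
So after constraint 1: D(Y) = {1,4}

Answer: {1,4}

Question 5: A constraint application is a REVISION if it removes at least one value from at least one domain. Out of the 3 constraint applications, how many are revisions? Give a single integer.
Answer: 1

Derivation:
Constraint 1 (Z + Y = V) on D(Z)={2,3,4,5,6} D(Y)={1,4,5,6,7} D(V)={1,2,6}: Z {2,3,4,5,6}->{2,5}; Y {1,4,5,6,7}->{1,4}; V {1,2,6}->{6} => REVISION
Constraint 2 (Z < V) on D(Z)={2,5} D(V)={6}: no change => not a revision
Constraint 3 (Z != V) on D(Z)={2,5} D(V)={6}: no change => not a revision
Total revisions = 1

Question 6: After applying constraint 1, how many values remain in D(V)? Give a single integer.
Constraint 1 (Z + Y = V) on D(Z)={2,3,4,5,6} D(Y)={1,4,5,6,7} D(V)={1,2,6}: Z {2,3,4,5,6}->{2,5}; Y {1,4,5,6,7}->{1,4}; V {1,2,6}->{6}
So after constraint 1: D(V)={6}, size = 1

Answer: 1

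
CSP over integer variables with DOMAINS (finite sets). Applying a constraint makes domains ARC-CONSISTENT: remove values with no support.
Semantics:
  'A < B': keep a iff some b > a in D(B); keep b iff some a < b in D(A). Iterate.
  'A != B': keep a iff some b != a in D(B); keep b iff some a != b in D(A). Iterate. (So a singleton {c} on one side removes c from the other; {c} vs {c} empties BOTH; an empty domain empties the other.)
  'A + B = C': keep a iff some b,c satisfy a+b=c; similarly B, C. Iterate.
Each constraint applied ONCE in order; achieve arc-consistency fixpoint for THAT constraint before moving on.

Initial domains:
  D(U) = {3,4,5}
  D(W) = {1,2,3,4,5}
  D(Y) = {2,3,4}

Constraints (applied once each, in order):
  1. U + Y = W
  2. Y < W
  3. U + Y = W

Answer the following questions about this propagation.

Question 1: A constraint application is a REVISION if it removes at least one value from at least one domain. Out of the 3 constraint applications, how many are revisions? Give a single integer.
Constraint 1 (U + Y = W) on D(U)={3,4,5} D(Y)={2,3,4} D(W)={1,2,3,4,5}: U {3,4,5}->{3}; Y {2,3,4}->{2}; W {1,2,3,4,5}->{5} => REVISION
Constraint 2 (Y < W) on D(Y)={2} D(W)={5}: no change => not a revision
Constraint 3 (U + Y = W) on D(U)={3} D(Y)={2} D(W)={5}: no change => not a revision
Total revisions = 1

Answer: 1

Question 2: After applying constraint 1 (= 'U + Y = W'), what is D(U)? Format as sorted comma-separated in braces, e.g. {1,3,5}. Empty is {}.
Constraint 1 (U + Y = W) on D(U)={3,4,5} D(Y)={2,3,4} D(W)={1,2,3,4,5}: U {3,4,5}->{3}; Y {2,3,4}->{2}; W {1,2,3,4,5}->{5}
So after constraint 1: D(U) = {3}

Answer: {3}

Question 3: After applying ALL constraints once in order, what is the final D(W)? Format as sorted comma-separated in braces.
Constraint 1 (U + Y = W) on D(U)={3,4,5} D(Y)={2,3,4} D(W)={1,2,3,4,5}: U {3,4,5}->{3}; Y {2,3,4}->{2}; W {1,2,3,4,5}->{5}
Constraint 2 (Y < W) on D(Y)={2} D(W)={5}: no change
Constraint 3 (U + Y = W) on D(U)={3} D(Y)={2} D(W)={5}: no change
So after all 3 constraints: D(W) = {5}

Answer: {5}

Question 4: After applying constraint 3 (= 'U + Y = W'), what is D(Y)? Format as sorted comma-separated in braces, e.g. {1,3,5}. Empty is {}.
Constraint 1 (U + Y = W) on D(U)={3,4,5} D(Y)={2,3,4} D(W)={1,2,3,4,5}: U {3,4,5}->{3}; Y {2,3,4}->{2}; W {1,2,3,4,5}->{5}
Constraint 2 (Y < W) on D(Y)={2} D(W)={5}: no change
Constraint 3 (U + Y = W) on D(U)={3} D(Y)={2} D(W)={5}: no change
So after constraint 3: D(Y) = {2}

Answer: {2}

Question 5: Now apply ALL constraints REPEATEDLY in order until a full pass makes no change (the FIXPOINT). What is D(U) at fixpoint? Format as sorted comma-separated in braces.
Answer: {3}

Derivation:
pass 0 (initial): D(U)={3,4,5}
pass 1: U {3,4,5}->{3}; W {1,2,3,4,5}->{5}; Y {2,3,4}->{2}
pass 2: no change
Fixpoint after 2 passes: D(U) = {3}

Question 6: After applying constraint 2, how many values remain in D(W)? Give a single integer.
Constraint 1 (U + Y = W) on D(U)={3,4,5} D(Y)={2,3,4} D(W)={1,2,3,4,5}: U {3,4,5}->{3}; Y {2,3,4}->{2}; W {1,2,3,4,5}->{5}
Constraint 2 (Y < W) on D(Y)={2} D(W)={5}: no change
So after constraint 2: D(W)={5}, size = 1

Answer: 1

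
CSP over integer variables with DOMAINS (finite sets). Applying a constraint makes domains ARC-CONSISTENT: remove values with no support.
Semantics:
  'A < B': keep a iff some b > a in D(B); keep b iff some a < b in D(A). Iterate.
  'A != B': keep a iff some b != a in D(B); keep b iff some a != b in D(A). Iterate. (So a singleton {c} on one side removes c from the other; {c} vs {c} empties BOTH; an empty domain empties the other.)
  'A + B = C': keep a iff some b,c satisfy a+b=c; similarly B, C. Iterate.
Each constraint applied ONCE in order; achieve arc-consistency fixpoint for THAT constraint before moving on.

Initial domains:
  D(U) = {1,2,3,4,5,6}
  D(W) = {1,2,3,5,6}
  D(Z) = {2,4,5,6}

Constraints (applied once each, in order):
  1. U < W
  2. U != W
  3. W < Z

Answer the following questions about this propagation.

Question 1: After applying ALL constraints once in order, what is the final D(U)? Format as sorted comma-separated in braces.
Constraint 1 (U < W) on D(U)={1,2,3,4,5,6} D(W)={1,2,3,5,6}: U {1,2,3,4,5,6}->{1,2,3,4,5}; W {1,2,3,5,6}->{2,3,5,6}
Constraint 2 (U != W) on D(U)={1,2,3,4,5} D(W)={2,3,5,6}: no change
Constraint 3 (W < Z) on D(W)={2,3,5,6} D(Z)={2,4,5,6}: W {2,3,5,6}->{2,3,5}; Z {2,4,5,6}->{4,5,6}
So after all 3 constraints: D(U) = {1,2,3,4,5}

Answer: {1,2,3,4,5}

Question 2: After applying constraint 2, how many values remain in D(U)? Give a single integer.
Constraint 1 (U < W) on D(U)={1,2,3,4,5,6} D(W)={1,2,3,5,6}: U {1,2,3,4,5,6}->{1,2,3,4,5}; W {1,2,3,5,6}->{2,3,5,6}
Constraint 2 (U != W) on D(U)={1,2,3,4,5} D(W)={2,3,5,6}: no change
So after constraint 2: D(U)={1,2,3,4,5}, size = 5

Answer: 5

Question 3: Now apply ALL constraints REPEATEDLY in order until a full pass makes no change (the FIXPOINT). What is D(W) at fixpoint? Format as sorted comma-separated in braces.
Answer: {2,3,5}

Derivation:
pass 0 (initial): D(W)={1,2,3,5,6}
pass 1: U {1,2,3,4,5,6}->{1,2,3,4,5}; W {1,2,3,5,6}->{2,3,5}; Z {2,4,5,6}->{4,5,6}
pass 2: U {1,2,3,4,5}->{1,2,3,4}
pass 3: no change
Fixpoint after 3 passes: D(W) = {2,3,5}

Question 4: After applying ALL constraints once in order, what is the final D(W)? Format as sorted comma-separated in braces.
Answer: {2,3,5}

Derivation:
Constraint 1 (U < W) on D(U)={1,2,3,4,5,6} D(W)={1,2,3,5,6}: U {1,2,3,4,5,6}->{1,2,3,4,5}; W {1,2,3,5,6}->{2,3,5,6}
Constraint 2 (U != W) on D(U)={1,2,3,4,5} D(W)={2,3,5,6}: no change
Constraint 3 (W < Z) on D(W)={2,3,5,6} D(Z)={2,4,5,6}: W {2,3,5,6}->{2,3,5}; Z {2,4,5,6}->{4,5,6}
So after all 3 constraints: D(W) = {2,3,5}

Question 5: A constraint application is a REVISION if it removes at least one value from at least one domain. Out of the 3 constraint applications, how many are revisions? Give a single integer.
Answer: 2

Derivation:
Constraint 1 (U < W) on D(U)={1,2,3,4,5,6} D(W)={1,2,3,5,6}: U {1,2,3,4,5,6}->{1,2,3,4,5}; W {1,2,3,5,6}->{2,3,5,6} => REVISION
Constraint 2 (U != W) on D(U)={1,2,3,4,5} D(W)={2,3,5,6}: no change => not a revision
Constraint 3 (W < Z) on D(W)={2,3,5,6} D(Z)={2,4,5,6}: W {2,3,5,6}->{2,3,5}; Z {2,4,5,6}->{4,5,6} => REVISION
Total revisions = 2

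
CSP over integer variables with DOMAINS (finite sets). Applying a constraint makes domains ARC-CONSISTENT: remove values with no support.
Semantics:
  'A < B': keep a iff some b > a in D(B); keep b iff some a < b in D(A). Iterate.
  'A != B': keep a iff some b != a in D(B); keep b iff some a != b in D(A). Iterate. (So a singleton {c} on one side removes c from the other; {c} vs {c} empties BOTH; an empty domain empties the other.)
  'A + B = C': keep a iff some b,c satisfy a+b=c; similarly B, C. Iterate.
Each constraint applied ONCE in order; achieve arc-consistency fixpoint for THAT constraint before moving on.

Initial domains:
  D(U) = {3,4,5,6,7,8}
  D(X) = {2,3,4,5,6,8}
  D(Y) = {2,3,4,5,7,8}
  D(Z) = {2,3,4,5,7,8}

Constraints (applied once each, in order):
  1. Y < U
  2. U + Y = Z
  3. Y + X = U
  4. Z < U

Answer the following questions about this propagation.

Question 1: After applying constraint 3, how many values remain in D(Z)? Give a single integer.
Constraint 1 (Y < U) on D(Y)={2,3,4,5,7,8} D(U)={3,4,5,6,7,8}: Y {2,3,4,5,7,8}->{2,3,4,5,7}
Constraint 2 (U + Y = Z) on D(U)={3,4,5,6,7,8} D(Y)={2,3,4,5,7} D(Z)={2,3,4,5,7,8}: U {3,4,5,6,7,8}->{3,4,5,6}; Y {2,3,4,5,7}->{2,3,4,5}; Z {2,3,4,5,7,8}->{5,7,8}
Constraint 3 (Y + X = U) on D(Y)={2,3,4,5} D(X)={2,3,4,5,6,8} D(U)={3,4,5,6}: Y {2,3,4,5}->{2,3,4}; X {2,3,4,5,6,8}->{2,3,4}; U {3,4,5,6}->{4,5,6}
So after constraint 3: D(Z)={5,7,8}, size = 3

Answer: 3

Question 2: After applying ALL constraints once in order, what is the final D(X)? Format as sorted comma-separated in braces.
Answer: {2,3,4}

Derivation:
Constraint 1 (Y < U) on D(Y)={2,3,4,5,7,8} D(U)={3,4,5,6,7,8}: Y {2,3,4,5,7,8}->{2,3,4,5,7}
Constraint 2 (U + Y = Z) on D(U)={3,4,5,6,7,8} D(Y)={2,3,4,5,7} D(Z)={2,3,4,5,7,8}: U {3,4,5,6,7,8}->{3,4,5,6}; Y {2,3,4,5,7}->{2,3,4,5}; Z {2,3,4,5,7,8}->{5,7,8}
Constraint 3 (Y + X = U) on D(Y)={2,3,4,5} D(X)={2,3,4,5,6,8} D(U)={3,4,5,6}: Y {2,3,4,5}->{2,3,4}; X {2,3,4,5,6,8}->{2,3,4}; U {3,4,5,6}->{4,5,6}
Constraint 4 (Z < U) on D(Z)={5,7,8} D(U)={4,5,6}: Z {5,7,8}->{5}; U {4,5,6}->{6}
So after all 4 constraints: D(X) = {2,3,4}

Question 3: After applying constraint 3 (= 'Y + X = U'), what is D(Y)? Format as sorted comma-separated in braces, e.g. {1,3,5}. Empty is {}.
Constraint 1 (Y < U) on D(Y)={2,3,4,5,7,8} D(U)={3,4,5,6,7,8}: Y {2,3,4,5,7,8}->{2,3,4,5,7}
Constraint 2 (U + Y = Z) on D(U)={3,4,5,6,7,8} D(Y)={2,3,4,5,7} D(Z)={2,3,4,5,7,8}: U {3,4,5,6,7,8}->{3,4,5,6}; Y {2,3,4,5,7}->{2,3,4,5}; Z {2,3,4,5,7,8}->{5,7,8}
Constraint 3 (Y + X = U) on D(Y)={2,3,4,5} D(X)={2,3,4,5,6,8} D(U)={3,4,5,6}: Y {2,3,4,5}->{2,3,4}; X {2,3,4,5,6,8}->{2,3,4}; U {3,4,5,6}->{4,5,6}
So after constraint 3: D(Y) = {2,3,4}

Answer: {2,3,4}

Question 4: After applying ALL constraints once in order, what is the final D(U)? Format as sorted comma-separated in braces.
Constraint 1 (Y < U) on D(Y)={2,3,4,5,7,8} D(U)={3,4,5,6,7,8}: Y {2,3,4,5,7,8}->{2,3,4,5,7}
Constraint 2 (U + Y = Z) on D(U)={3,4,5,6,7,8} D(Y)={2,3,4,5,7} D(Z)={2,3,4,5,7,8}: U {3,4,5,6,7,8}->{3,4,5,6}; Y {2,3,4,5,7}->{2,3,4,5}; Z {2,3,4,5,7,8}->{5,7,8}
Constraint 3 (Y + X = U) on D(Y)={2,3,4,5} D(X)={2,3,4,5,6,8} D(U)={3,4,5,6}: Y {2,3,4,5}->{2,3,4}; X {2,3,4,5,6,8}->{2,3,4}; U {3,4,5,6}->{4,5,6}
Constraint 4 (Z < U) on D(Z)={5,7,8} D(U)={4,5,6}: Z {5,7,8}->{5}; U {4,5,6}->{6}
So after all 4 constraints: D(U) = {6}

Answer: {6}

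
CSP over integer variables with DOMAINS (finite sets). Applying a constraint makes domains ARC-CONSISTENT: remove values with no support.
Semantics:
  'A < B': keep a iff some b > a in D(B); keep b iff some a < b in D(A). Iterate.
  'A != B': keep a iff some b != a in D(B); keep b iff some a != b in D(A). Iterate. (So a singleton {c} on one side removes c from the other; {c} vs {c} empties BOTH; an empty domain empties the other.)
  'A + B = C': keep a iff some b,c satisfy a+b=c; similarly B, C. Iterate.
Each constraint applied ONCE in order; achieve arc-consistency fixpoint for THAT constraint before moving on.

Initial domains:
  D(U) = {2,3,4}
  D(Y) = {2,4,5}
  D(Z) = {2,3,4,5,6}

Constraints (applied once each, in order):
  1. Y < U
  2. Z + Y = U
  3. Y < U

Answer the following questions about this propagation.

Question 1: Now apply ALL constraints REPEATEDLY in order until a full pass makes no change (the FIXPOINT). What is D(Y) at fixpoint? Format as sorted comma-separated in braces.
Answer: {2}

Derivation:
pass 0 (initial): D(Y)={2,4,5}
pass 1: U {2,3,4}->{4}; Y {2,4,5}->{2}; Z {2,3,4,5,6}->{2}
pass 2: no change
Fixpoint after 2 passes: D(Y) = {2}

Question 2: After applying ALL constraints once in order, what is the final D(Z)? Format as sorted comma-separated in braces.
Constraint 1 (Y < U) on D(Y)={2,4,5} D(U)={2,3,4}: Y {2,4,5}->{2}; U {2,3,4}->{3,4}
Constraint 2 (Z + Y = U) on D(Z)={2,3,4,5,6} D(Y)={2} D(U)={3,4}: Z {2,3,4,5,6}->{2}; U {3,4}->{4}
Constraint 3 (Y < U) on D(Y)={2} D(U)={4}: no change
So after all 3 constraints: D(Z) = {2}

Answer: {2}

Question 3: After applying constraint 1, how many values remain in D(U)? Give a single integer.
Answer: 2

Derivation:
Constraint 1 (Y < U) on D(Y)={2,4,5} D(U)={2,3,4}: Y {2,4,5}->{2}; U {2,3,4}->{3,4}
So after constraint 1: D(U)={3,4}, size = 2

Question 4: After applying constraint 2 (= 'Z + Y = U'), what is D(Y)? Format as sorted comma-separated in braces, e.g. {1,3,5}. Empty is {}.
Constraint 1 (Y < U) on D(Y)={2,4,5} D(U)={2,3,4}: Y {2,4,5}->{2}; U {2,3,4}->{3,4}
Constraint 2 (Z + Y = U) on D(Z)={2,3,4,5,6} D(Y)={2} D(U)={3,4}: Z {2,3,4,5,6}->{2}; U {3,4}->{4}
So after constraint 2: D(Y) = {2}

Answer: {2}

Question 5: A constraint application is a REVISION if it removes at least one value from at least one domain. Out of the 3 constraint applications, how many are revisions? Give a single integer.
Answer: 2

Derivation:
Constraint 1 (Y < U) on D(Y)={2,4,5} D(U)={2,3,4}: Y {2,4,5}->{2}; U {2,3,4}->{3,4} => REVISION
Constraint 2 (Z + Y = U) on D(Z)={2,3,4,5,6} D(Y)={2} D(U)={3,4}: Z {2,3,4,5,6}->{2}; U {3,4}->{4} => REVISION
Constraint 3 (Y < U) on D(Y)={2} D(U)={4}: no change => not a revision
Total revisions = 2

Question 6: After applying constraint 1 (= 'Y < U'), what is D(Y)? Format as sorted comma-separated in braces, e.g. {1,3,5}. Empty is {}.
Constraint 1 (Y < U) on D(Y)={2,4,5} D(U)={2,3,4}: Y {2,4,5}->{2}; U {2,3,4}->{3,4}
So after constraint 1: D(Y) = {2}

Answer: {2}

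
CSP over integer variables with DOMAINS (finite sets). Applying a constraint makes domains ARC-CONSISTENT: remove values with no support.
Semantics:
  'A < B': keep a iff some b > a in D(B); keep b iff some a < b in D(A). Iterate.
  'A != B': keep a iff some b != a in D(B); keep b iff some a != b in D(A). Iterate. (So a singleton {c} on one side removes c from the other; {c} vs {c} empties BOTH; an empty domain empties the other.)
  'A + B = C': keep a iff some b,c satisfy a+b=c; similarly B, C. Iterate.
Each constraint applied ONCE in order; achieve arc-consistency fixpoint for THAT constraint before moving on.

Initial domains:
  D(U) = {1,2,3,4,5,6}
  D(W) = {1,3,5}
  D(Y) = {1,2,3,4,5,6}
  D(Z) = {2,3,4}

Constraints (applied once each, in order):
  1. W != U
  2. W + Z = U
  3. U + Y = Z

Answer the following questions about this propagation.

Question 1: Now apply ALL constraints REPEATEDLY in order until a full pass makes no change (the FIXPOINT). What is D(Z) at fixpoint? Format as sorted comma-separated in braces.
Answer: {}

Derivation:
pass 0 (initial): D(Z)={2,3,4}
pass 1: U {1,2,3,4,5,6}->{3}; W {1,3,5}->{1,3}; Y {1,2,3,4,5,6}->{1}; Z {2,3,4}->{4}
pass 2: U {3}->{}; W {1,3}->{}; Y {1}->{}; Z {4}->{}
pass 3: no change
Fixpoint after 3 passes: D(Z) = {}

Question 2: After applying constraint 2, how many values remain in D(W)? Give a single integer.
Constraint 1 (W != U) on D(W)={1,3,5} D(U)={1,2,3,4,5,6}: no change
Constraint 2 (W + Z = U) on D(W)={1,3,5} D(Z)={2,3,4} D(U)={1,2,3,4,5,6}: W {1,3,5}->{1,3}; U {1,2,3,4,5,6}->{3,4,5,6}
So after constraint 2: D(W)={1,3}, size = 2

Answer: 2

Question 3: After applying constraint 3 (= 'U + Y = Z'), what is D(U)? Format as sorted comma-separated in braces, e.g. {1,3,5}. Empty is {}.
Constraint 1 (W != U) on D(W)={1,3,5} D(U)={1,2,3,4,5,6}: no change
Constraint 2 (W + Z = U) on D(W)={1,3,5} D(Z)={2,3,4} D(U)={1,2,3,4,5,6}: W {1,3,5}->{1,3}; U {1,2,3,4,5,6}->{3,4,5,6}
Constraint 3 (U + Y = Z) on D(U)={3,4,5,6} D(Y)={1,2,3,4,5,6} D(Z)={2,3,4}: U {3,4,5,6}->{3}; Y {1,2,3,4,5,6}->{1}; Z {2,3,4}->{4}
So after constraint 3: D(U) = {3}

Answer: {3}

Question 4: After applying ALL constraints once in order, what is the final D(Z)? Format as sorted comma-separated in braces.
Answer: {4}

Derivation:
Constraint 1 (W != U) on D(W)={1,3,5} D(U)={1,2,3,4,5,6}: no change
Constraint 2 (W + Z = U) on D(W)={1,3,5} D(Z)={2,3,4} D(U)={1,2,3,4,5,6}: W {1,3,5}->{1,3}; U {1,2,3,4,5,6}->{3,4,5,6}
Constraint 3 (U + Y = Z) on D(U)={3,4,5,6} D(Y)={1,2,3,4,5,6} D(Z)={2,3,4}: U {3,4,5,6}->{3}; Y {1,2,3,4,5,6}->{1}; Z {2,3,4}->{4}
So after all 3 constraints: D(Z) = {4}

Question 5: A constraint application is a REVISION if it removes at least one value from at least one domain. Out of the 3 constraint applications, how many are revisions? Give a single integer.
Answer: 2

Derivation:
Constraint 1 (W != U) on D(W)={1,3,5} D(U)={1,2,3,4,5,6}: no change => not a revision
Constraint 2 (W + Z = U) on D(W)={1,3,5} D(Z)={2,3,4} D(U)={1,2,3,4,5,6}: W {1,3,5}->{1,3}; U {1,2,3,4,5,6}->{3,4,5,6} => REVISION
Constraint 3 (U + Y = Z) on D(U)={3,4,5,6} D(Y)={1,2,3,4,5,6} D(Z)={2,3,4}: U {3,4,5,6}->{3}; Y {1,2,3,4,5,6}->{1}; Z {2,3,4}->{4} => REVISION
Total revisions = 2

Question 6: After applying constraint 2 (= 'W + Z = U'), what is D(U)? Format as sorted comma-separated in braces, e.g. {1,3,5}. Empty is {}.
Answer: {3,4,5,6}

Derivation:
Constraint 1 (W != U) on D(W)={1,3,5} D(U)={1,2,3,4,5,6}: no change
Constraint 2 (W + Z = U) on D(W)={1,3,5} D(Z)={2,3,4} D(U)={1,2,3,4,5,6}: W {1,3,5}->{1,3}; U {1,2,3,4,5,6}->{3,4,5,6}
So after constraint 2: D(U) = {3,4,5,6}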